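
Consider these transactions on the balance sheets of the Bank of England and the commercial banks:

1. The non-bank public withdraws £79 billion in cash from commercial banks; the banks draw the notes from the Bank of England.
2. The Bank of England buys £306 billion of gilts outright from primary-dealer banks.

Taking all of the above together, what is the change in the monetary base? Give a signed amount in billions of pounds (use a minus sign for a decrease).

+£306 billion

Bank of England balance sheet:
  Assets:      Securities +£306B
  Liabilities: Bank reserves +£227B, Currency in circulation +£79B
Commercial banking system:
  Assets:      Reserves at CB +£227B, Securities −£306B
  Liabilities: Checkable deposits −£79B
Monetary base = currency + reserves: +£79B + (+£227B) = +£306 billion.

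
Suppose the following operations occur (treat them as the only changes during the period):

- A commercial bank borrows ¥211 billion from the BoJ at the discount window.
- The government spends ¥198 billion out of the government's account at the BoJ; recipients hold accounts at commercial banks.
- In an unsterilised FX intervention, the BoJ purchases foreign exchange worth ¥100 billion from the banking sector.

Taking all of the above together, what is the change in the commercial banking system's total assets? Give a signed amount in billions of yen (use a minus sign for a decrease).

+¥409 billion

Discount-window loan ¥211 billion: bank balance sheets expand → +¥211B.
Government spending ¥198 billion: bank balance sheets expand → +¥198B.
FX purchase ¥100 billion: just an asset swap on bank balance sheets → 0.
Net: 211 + 198 + 0 = +¥409 billion.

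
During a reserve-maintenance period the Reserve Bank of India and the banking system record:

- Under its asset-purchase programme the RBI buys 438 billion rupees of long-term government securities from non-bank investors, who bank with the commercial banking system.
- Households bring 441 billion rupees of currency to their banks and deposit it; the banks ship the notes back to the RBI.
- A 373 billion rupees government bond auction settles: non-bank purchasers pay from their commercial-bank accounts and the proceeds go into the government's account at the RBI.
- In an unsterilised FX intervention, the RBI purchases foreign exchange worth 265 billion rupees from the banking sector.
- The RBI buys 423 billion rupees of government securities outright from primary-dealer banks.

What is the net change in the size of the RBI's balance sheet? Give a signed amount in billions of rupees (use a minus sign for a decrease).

RBI balance sheet:
  Assets:      Securities +861B, Foreign assets +265B
  Liabilities: Bank reserves +1194B, Currency in circulation −441B, Government deposits +373B
Commercial banking system:
  Assets:      Reserves at CB +1194B, Securities −423B, Foreign assets −265B
  Liabilities: Checkable deposits +506B
Change in total RBI assets = +1126 billion.

+1126 billion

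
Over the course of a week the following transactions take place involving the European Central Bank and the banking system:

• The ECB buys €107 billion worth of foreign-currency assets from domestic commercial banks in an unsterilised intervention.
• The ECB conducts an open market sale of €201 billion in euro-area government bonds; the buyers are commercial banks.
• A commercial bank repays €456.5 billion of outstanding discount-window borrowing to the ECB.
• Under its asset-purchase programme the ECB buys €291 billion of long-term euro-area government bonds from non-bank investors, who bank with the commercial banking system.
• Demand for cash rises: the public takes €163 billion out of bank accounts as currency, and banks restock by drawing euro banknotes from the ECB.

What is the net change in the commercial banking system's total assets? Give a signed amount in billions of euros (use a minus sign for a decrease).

-€328.5 billion

ECB balance sheet:
  Assets:      Securities +€90B, Loans to banks −€456.5B, Foreign assets +€107B
  Liabilities: Bank reserves −€422.5B, Currency in circulation +€163B
Commercial banking system:
  Assets:      Reserves at CB −€422.5B, Securities +€201B, Foreign assets −€107B
  Liabilities: Checkable deposits +€128B, Borrowings from CB −€456.5B
Change in total bank assets = -€328.5 billion.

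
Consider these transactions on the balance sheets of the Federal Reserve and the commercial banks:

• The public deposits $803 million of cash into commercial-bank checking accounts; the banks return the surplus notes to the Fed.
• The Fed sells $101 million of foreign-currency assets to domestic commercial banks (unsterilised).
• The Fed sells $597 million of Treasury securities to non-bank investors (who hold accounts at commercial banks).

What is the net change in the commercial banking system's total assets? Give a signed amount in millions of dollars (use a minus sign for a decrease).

Currency deposit $803 million: bank balance sheets expand → +$803M.
FX sale $101 million: just an asset swap on bank balance sheets → 0.
Asset sale (to non-banks) $597 million: bank balance sheets shrink → −$597M.
Net: 803 + 0 − 597 = +$206 million.

+$206 million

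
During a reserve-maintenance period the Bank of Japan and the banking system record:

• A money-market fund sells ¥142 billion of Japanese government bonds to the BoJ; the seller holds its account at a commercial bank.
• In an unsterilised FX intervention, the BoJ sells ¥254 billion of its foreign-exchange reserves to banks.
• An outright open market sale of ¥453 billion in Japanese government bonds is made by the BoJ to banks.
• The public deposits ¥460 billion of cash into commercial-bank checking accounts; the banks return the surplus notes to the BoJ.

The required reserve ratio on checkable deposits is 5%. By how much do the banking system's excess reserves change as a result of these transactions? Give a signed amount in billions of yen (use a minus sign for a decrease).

-¥135.1 billion

Asset purchase (from non-banks) ¥142 billion: reserves +¥142B, deposits +¥142B.
FX sale ¥254 billion: reserves −¥254B, deposits 0.
OMO sale (to banks) ¥453 billion: reserves −¥453B, deposits 0.
Currency deposit ¥460 billion: reserves +¥460B, deposits +¥460B.
Totals: Δreserves = −¥105B, Δdeposits = +¥602B.
Δrequired reserves = 5% × +¥602B = +¥30.1B.
Δexcess reserves = Δreserves − Δrequired = −¥105B − (+¥30.1B) = -¥135.1 billion.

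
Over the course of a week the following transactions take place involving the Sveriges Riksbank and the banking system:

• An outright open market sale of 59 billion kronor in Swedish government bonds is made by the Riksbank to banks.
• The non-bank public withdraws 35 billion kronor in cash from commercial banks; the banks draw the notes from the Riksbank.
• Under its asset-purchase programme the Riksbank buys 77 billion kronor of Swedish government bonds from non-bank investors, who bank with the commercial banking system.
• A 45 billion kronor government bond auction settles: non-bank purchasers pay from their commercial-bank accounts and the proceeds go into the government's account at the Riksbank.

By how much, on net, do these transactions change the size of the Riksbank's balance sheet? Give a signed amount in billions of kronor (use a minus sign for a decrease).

OMO sale (to banks) 59 billion kronor: a Riksbank asset is shed → −59B.
Currency withdrawal 35 billion kronor: only the composition of liabilities changes → 0.
Asset purchase (from non-banks) 77 billion kronor: a Riksbank asset is acquired → +77B.
Government account inflow 45 billion kronor: only the composition of liabilities changes → 0.
Net: −59 + 0 + 77 + 0 = +18 billion.

+18 billion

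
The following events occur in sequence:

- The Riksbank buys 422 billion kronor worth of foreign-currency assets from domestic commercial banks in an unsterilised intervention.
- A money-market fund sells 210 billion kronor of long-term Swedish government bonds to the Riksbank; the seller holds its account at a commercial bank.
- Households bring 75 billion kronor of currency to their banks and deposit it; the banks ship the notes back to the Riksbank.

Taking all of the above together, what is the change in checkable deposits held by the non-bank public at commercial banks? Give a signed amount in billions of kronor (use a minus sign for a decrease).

+285 billion

FX purchase 422 billion kronor: the counterparty is a bank, so public deposits are unchanged → 0.
Asset purchase (from non-banks) 210 billion kronor: non-bank counterparties' bank balances rise → +210B.
Currency deposit 75 billion kronor: non-bank counterparties' bank balances rise → +75B.
Net: 0 + 210 + 75 = +285 billion.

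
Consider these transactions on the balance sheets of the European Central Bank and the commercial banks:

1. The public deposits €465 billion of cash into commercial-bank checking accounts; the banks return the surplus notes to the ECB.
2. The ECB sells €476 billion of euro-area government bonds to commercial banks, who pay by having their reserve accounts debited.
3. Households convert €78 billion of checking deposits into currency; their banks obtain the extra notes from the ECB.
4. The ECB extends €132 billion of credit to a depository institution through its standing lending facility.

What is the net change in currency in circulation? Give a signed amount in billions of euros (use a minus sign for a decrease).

Currency deposit €465 billion: notes return to the central bank → −€465B.
OMO sale (to banks) €476 billion: no currency enters or leaves circulation → 0.
Currency withdrawal €78 billion: notes leave the central bank → +€78B.
Discount-window loan €132 billion: no currency enters or leaves circulation → 0.
Net: −465 + 0 + 78 + 0 = -€387 billion.

-€387 billion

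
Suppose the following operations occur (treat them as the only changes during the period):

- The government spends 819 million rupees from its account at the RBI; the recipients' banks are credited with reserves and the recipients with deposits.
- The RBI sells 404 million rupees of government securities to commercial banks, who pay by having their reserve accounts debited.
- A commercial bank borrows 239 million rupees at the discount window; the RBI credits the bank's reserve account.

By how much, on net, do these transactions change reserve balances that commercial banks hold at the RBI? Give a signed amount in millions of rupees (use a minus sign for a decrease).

Government spending 819 million rupees: government payments flow into bank reserve accounts → +819M.
OMO sale (to banks) 404 million rupees: the buying banks pay out of their reserve balances → −404M.
Discount-window loan 239 million rupees: the loan is credited to the bank's reserve account → +239M.
Net: 819 − 404 + 239 = +654 million.

+654 million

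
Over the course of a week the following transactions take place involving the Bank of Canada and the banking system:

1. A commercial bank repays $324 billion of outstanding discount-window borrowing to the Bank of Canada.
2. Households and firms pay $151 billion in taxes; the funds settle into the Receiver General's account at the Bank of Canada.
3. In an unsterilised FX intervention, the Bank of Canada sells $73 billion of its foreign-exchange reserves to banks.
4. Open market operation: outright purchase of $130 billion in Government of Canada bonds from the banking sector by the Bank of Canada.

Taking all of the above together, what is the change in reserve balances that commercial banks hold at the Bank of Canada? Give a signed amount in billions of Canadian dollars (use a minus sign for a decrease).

-$418 billion

Discount-window repayment $324 billion: repayment is debited from reserves → −$324B.
Government account inflow $151 billion: funds move from bank reserves into the government account → −$151B.
FX sale $73 billion: the buying banks pay out of their reserve balances → −$73B.
OMO purchase (from banks) $130 billion: the Bank of Canada pays by crediting reserve accounts → +$130B.
Net: −324 − 151 − 73 + 130 = -$418 billion.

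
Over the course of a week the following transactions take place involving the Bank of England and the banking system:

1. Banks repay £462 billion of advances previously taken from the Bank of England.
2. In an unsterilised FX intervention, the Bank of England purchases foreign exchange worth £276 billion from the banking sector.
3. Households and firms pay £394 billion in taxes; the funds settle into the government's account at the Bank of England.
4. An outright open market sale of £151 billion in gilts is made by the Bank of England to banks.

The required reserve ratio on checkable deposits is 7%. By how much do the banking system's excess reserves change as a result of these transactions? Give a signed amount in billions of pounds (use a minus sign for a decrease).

-£703.42 billion

Discount-window repayment £462 billion: reserves −£462B, deposits 0.
FX purchase £276 billion: reserves +£276B, deposits 0.
Government account inflow £394 billion: reserves −£394B, deposits −£394B.
OMO sale (to banks) £151 billion: reserves −£151B, deposits 0.
Totals: Δreserves = −£731B, Δdeposits = −£394B.
Δrequired reserves = 7% × −£394B = −£27.58B.
Δexcess reserves = Δreserves − Δrequired = −£731B − (−£27.58B) = -£703.42 billion.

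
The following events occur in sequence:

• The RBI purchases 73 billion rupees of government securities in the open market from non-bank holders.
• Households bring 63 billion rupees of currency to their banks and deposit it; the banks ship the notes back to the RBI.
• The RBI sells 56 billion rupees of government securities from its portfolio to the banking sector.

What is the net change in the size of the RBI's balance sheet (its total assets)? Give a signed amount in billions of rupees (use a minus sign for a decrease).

Asset purchase (from non-banks) 73 billion rupees: an RBI asset is acquired → +73B.
Currency deposit 63 billion rupees: only the composition of liabilities changes → 0.
OMO sale (to banks) 56 billion rupees: an RBI asset is shed → −56B.
Net: 73 + 0 − 56 = +17 billion.

+17 billion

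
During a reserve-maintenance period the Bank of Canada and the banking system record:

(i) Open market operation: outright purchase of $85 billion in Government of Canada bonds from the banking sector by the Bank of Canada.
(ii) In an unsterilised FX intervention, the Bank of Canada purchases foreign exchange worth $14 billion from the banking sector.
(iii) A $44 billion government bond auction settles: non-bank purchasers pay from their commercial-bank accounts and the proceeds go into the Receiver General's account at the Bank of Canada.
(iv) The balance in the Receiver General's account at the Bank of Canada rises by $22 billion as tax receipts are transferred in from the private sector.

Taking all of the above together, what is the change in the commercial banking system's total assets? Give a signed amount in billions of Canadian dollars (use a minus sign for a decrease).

OMO purchase (from banks) $85 billion: just an asset swap on bank balance sheets → 0.
FX purchase $14 billion: just an asset swap on bank balance sheets → 0.
Government account inflow $44 billion: bank balance sheets shrink → −$44B.
Government account inflow $22 billion: bank balance sheets shrink → −$22B.
Net: 0 + 0 − 44 − 22 = -$66 billion.

-$66 billion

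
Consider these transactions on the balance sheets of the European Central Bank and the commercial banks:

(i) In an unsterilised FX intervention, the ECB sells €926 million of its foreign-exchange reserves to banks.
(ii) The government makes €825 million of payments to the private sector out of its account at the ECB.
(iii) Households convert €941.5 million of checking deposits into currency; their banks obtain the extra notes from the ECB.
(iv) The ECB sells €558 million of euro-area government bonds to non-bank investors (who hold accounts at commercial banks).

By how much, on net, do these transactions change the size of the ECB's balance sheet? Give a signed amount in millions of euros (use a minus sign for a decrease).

-€1484 million

ECB balance sheet:
  Assets:      Securities −€558M, Foreign assets −€926M
  Liabilities: Bank reserves −€1600.5M, Currency in circulation +€941.5M, Government deposits −€825M
Commercial banking system:
  Assets:      Reserves at CB −€1600.5M, Foreign assets +€926M
  Liabilities: Checkable deposits −€674.5M
Change in total ECB assets = -€1484 million.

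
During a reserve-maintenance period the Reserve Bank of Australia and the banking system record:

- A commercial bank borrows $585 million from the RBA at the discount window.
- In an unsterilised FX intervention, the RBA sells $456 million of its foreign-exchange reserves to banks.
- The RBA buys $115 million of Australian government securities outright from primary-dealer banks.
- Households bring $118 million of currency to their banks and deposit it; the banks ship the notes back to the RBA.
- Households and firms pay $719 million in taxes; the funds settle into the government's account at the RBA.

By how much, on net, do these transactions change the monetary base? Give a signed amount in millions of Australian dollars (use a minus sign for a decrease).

RBA balance sheet:
  Assets:      Securities +$115M, Loans to banks +$585M, Foreign assets −$456M
  Liabilities: Bank reserves −$357M, Currency in circulation −$118M, Government deposits +$719M
Commercial banking system:
  Assets:      Reserves at CB −$357M, Securities −$115M, Foreign assets +$456M
  Liabilities: Checkable deposits −$601M, Borrowings from CB +$585M
Monetary base = currency + reserves: −$118M + (−$357M) = -$475 million.

-$475 million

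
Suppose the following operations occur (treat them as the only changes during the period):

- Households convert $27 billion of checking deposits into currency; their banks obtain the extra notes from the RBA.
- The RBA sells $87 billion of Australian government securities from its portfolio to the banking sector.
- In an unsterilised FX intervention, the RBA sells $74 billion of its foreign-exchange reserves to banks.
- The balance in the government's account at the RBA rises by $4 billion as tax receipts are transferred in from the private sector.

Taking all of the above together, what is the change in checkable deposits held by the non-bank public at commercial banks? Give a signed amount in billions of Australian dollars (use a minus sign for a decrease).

Currency withdrawal $27 billion: non-bank counterparties' bank balances fall → −$27B.
OMO sale (to banks) $87 billion: the counterparty is a bank, so public deposits are unchanged → 0.
FX sale $74 billion: the counterparty is a bank, so public deposits are unchanged → 0.
Government account inflow $4 billion: non-bank counterparties' bank balances fall → −$4B.
Net: −27 + 0 + 0 − 4 = -$31 billion.

-$31 billion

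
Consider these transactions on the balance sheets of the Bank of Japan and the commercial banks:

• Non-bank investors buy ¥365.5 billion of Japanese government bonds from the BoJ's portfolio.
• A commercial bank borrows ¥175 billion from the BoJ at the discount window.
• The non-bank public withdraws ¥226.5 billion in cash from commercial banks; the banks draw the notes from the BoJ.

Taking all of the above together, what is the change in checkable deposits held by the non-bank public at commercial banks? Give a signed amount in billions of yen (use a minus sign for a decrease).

-¥592 billion

Asset sale (to non-banks) ¥365.5 billion: non-bank counterparties' bank balances fall → −¥365.5B.
Discount-window loan ¥175 billion: the counterparty is a bank, so public deposits are unchanged → 0.
Currency withdrawal ¥226.5 billion: non-bank counterparties' bank balances fall → −¥226.5B.
Net: −365.5 + 0 − 226.5 = -¥592 billion.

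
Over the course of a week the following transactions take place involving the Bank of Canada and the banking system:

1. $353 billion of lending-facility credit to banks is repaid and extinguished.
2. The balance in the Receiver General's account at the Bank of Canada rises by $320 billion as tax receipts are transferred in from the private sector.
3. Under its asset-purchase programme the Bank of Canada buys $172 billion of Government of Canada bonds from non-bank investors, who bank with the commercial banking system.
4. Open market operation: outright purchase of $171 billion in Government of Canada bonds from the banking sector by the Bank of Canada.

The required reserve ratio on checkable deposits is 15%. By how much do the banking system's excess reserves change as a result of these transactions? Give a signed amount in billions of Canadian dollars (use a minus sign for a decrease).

-$307.8 billion

Discount-window repayment $353 billion: reserves −$353B, deposits 0.
Government account inflow $320 billion: reserves −$320B, deposits −$320B.
Asset purchase (from non-banks) $172 billion: reserves +$172B, deposits +$172B.
OMO purchase (from banks) $171 billion: reserves +$171B, deposits 0.
Totals: Δreserves = −$330B, Δdeposits = −$148B.
Δrequired reserves = 15% × −$148B = −$22.2B.
Δexcess reserves = Δreserves − Δrequired = −$330B − (−$22.2B) = -$307.8 billion.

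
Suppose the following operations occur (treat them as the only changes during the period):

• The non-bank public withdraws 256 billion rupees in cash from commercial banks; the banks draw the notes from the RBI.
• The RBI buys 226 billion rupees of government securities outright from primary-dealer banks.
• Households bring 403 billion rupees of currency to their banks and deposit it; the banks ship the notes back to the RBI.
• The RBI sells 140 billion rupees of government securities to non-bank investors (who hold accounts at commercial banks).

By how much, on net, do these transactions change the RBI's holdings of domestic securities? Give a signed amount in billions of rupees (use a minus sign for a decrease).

+86 billion

RBI balance sheet:
  Assets:      Securities +86B
  Liabilities: Bank reserves +233B, Currency in circulation −147B
So the change in the RBI's holdings of domestic securities is +86 billion.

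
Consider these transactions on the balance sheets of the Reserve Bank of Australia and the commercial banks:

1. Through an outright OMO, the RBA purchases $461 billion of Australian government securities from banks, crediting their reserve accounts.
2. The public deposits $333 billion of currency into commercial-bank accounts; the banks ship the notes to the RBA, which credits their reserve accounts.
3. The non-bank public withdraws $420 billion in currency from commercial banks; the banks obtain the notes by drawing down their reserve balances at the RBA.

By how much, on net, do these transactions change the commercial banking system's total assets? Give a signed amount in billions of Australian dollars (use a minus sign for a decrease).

OMO purchase (from banks) $461 billion: just an asset swap on bank balance sheets → 0.
Currency deposit $333 billion: bank balance sheets expand → +$333B.
Currency withdrawal $420 billion: bank balance sheets shrink → −$420B.
Net: 0 + 333 − 420 = -$87 billion.

-$87 billion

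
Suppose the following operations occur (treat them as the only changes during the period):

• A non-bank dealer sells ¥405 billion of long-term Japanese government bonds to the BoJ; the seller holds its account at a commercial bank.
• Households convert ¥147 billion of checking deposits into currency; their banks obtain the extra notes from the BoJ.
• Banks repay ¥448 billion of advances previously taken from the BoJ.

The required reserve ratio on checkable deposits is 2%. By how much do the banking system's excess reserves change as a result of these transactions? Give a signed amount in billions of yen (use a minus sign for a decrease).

Asset purchase (from non-banks) ¥405 billion: reserves +¥405B, deposits +¥405B.
Currency withdrawal ¥147 billion: reserves −¥147B, deposits −¥147B.
Discount-window repayment ¥448 billion: reserves −¥448B, deposits 0.
Totals: Δreserves = −¥190B, Δdeposits = +¥258B.
Δrequired reserves = 2% × +¥258B = +¥5.16B.
Δexcess reserves = Δreserves − Δrequired = −¥190B − (+¥5.16B) = -¥195.16 billion.

-¥195.16 billion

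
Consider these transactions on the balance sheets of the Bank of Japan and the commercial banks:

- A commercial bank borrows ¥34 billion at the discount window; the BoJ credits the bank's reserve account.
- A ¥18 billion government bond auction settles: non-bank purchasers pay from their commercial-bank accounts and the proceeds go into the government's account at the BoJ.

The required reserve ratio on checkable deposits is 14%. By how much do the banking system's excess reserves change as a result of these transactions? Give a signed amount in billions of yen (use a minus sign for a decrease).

+¥18.52 billion

Discount-window loan ¥34 billion: reserves +¥34B, deposits 0.
Government account inflow ¥18 billion: reserves −¥18B, deposits −¥18B.
Totals: Δreserves = +¥16B, Δdeposits = −¥18B.
Δrequired reserves = 14% × −¥18B = −¥2.52B.
Δexcess reserves = Δreserves − Δrequired = +¥16B − (−¥2.52B) = +¥18.52 billion.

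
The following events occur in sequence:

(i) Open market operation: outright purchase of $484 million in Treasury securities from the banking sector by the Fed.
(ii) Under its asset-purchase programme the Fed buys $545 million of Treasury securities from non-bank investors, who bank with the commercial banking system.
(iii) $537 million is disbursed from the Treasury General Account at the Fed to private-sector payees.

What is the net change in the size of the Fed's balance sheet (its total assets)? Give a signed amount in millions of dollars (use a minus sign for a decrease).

+$1029 million

Fed balance sheet:
  Assets:      Securities +$1029M
  Liabilities: Bank reserves +$1566M, Government deposits −$537M
Commercial banking system:
  Assets:      Reserves at CB +$1566M, Securities −$484M
  Liabilities: Checkable deposits +$1082M
Change in total Fed assets = +$1029 million.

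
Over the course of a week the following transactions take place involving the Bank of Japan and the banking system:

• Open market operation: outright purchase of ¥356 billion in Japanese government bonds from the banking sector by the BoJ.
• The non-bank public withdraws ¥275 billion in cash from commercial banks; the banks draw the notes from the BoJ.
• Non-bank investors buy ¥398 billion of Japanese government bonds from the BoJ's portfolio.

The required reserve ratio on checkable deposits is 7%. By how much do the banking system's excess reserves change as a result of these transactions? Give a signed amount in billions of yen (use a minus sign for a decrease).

-¥269.89 billion

OMO purchase (from banks) ¥356 billion: reserves +¥356B, deposits 0.
Currency withdrawal ¥275 billion: reserves −¥275B, deposits −¥275B.
Asset sale (to non-banks) ¥398 billion: reserves −¥398B, deposits −¥398B.
Totals: Δreserves = −¥317B, Δdeposits = −¥673B.
Δrequired reserves = 7% × −¥673B = −¥47.11B.
Δexcess reserves = Δreserves − Δrequired = −¥317B − (−¥47.11B) = -¥269.89 billion.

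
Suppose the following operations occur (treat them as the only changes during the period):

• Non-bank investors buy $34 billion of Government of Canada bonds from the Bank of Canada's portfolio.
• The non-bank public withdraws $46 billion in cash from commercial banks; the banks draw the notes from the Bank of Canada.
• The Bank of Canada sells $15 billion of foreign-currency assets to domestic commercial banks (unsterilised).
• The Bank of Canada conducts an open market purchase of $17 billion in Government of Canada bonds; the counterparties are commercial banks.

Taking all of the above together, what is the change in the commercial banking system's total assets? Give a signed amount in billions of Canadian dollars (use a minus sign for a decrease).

Bank of Canada balance sheet:
  Assets:      Securities −$17B, Foreign assets −$15B
  Liabilities: Bank reserves −$78B, Currency in circulation +$46B
Commercial banking system:
  Assets:      Reserves at CB −$78B, Securities −$17B, Foreign assets +$15B
  Liabilities: Checkable deposits −$80B
Change in total bank assets = -$80 billion.

-$80 billion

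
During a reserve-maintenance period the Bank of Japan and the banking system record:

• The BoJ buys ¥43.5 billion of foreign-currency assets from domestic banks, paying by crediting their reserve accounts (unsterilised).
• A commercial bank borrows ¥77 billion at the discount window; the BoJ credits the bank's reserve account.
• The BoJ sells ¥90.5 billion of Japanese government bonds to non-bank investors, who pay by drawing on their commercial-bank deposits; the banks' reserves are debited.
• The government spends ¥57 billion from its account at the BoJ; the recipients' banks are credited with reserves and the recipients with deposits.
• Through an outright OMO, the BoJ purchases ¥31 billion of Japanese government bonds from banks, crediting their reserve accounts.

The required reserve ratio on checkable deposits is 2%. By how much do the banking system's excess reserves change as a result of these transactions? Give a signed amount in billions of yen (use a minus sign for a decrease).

FX purchase ¥43.5 billion: reserves +¥43.5B, deposits 0.
Discount-window loan ¥77 billion: reserves +¥77B, deposits 0.
Asset sale (to non-banks) ¥90.5 billion: reserves −¥90.5B, deposits −¥90.5B.
Government spending ¥57 billion: reserves +¥57B, deposits +¥57B.
OMO purchase (from banks) ¥31 billion: reserves +¥31B, deposits 0.
Totals: Δreserves = +¥118B, Δdeposits = −¥33.5B.
Δrequired reserves = 2% × −¥33.5B = −¥0.67B.
Δexcess reserves = Δreserves − Δrequired = +¥118B − (−¥0.67B) = +¥118.67 billion.

+¥118.67 billion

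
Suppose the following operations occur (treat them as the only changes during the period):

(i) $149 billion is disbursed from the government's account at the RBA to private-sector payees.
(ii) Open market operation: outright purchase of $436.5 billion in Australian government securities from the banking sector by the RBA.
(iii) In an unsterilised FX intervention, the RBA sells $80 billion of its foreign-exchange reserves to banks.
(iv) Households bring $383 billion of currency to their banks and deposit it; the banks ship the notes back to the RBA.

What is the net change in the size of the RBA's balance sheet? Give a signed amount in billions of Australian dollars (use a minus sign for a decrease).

+$356.5 billion

Government spending $149 billion: only the composition of liabilities changes → 0.
OMO purchase (from banks) $436.5 billion: an RBA asset is acquired → +$436.5B.
FX sale $80 billion: an RBA asset is shed → −$80B.
Currency deposit $383 billion: only the composition of liabilities changes → 0.
Net: 0 + 436.5 − 80 + 0 = +$356.5 billion.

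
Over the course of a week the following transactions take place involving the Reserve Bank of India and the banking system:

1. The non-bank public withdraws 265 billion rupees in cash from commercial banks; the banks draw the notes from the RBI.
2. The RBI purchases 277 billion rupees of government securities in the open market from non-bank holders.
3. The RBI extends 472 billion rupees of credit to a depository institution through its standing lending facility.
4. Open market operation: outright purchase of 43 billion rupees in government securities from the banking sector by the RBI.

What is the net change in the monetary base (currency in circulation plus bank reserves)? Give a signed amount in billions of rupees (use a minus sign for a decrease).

Currency withdrawal 265 billion rupees: just a shift between currency and reserves — both are base money → 0.
Asset purchase (from non-banks) 277 billion rupees: RBI balance sheet expands → +277B.
Discount-window loan 472 billion rupees: RBI balance sheet expands → +472B.
OMO purchase (from banks) 43 billion rupees: RBI balance sheet expands → +43B.
Net: 0 + 277 + 472 + 43 = +792 billion.

+792 billion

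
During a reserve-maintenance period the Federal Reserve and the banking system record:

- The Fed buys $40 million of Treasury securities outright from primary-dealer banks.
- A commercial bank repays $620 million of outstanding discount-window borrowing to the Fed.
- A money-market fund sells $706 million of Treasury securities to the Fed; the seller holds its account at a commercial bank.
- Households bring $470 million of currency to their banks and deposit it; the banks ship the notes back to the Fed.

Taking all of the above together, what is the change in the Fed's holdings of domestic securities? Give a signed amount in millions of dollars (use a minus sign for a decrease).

Fed balance sheet:
  Assets:      Securities +$746M, Loans to banks −$620M
  Liabilities: Bank reserves +$596M, Currency in circulation −$470M
Commercial banking system:
  Assets:      Reserves at CB +$596M, Securities −$40M
  Liabilities: Checkable deposits +$1176M, Borrowings from CB −$620M
So the change in the Fed's holdings of domestic securities is +$746 million.

+$746 million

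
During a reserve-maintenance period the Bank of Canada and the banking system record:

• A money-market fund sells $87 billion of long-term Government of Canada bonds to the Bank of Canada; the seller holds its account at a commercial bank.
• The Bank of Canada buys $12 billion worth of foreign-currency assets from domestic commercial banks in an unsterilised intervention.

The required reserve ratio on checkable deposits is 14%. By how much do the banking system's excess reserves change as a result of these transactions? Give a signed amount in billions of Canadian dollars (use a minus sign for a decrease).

Asset purchase (from non-banks) $87 billion: reserves +$87B, deposits +$87B.
FX purchase $12 billion: reserves +$12B, deposits 0.
Totals: Δreserves = +$99B, Δdeposits = +$87B.
Δrequired reserves = 14% × +$87B = +$12.18B.
Δexcess reserves = Δreserves − Δrequired = +$99B − (+$12.18B) = +$86.82 billion.

+$86.82 billion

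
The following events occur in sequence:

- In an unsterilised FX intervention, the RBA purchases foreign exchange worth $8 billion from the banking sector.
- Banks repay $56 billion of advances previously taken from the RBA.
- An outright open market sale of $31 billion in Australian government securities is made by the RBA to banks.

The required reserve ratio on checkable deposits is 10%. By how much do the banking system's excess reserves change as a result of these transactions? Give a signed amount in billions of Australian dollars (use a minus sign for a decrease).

FX purchase $8 billion: reserves +$8B, deposits 0.
Discount-window repayment $56 billion: reserves −$56B, deposits 0.
OMO sale (to banks) $31 billion: reserves −$31B, deposits 0.
Totals: Δreserves = −$79B, Δdeposits = 0.
Δrequired reserves = 10% × 0 = 0.
Δexcess reserves = Δreserves − Δrequired = −$79B − (0) = -$79 billion.

-$79 billion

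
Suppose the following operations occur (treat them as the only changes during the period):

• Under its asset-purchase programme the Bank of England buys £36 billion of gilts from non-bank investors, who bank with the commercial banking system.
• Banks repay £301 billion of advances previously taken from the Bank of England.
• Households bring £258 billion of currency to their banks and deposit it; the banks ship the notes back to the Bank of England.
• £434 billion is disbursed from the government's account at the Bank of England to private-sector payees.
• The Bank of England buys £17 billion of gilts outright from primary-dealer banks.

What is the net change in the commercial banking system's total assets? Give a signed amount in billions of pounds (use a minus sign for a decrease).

Bank of England balance sheet:
  Assets:      Securities +£53B, Loans to banks −£301B
  Liabilities: Bank reserves +£444B, Currency in circulation −£258B, Government deposits −£434B
Commercial banking system:
  Assets:      Reserves at CB +£444B, Securities −£17B
  Liabilities: Checkable deposits +£728B, Borrowings from CB −£301B
Change in total bank assets = +£427 billion.

+£427 billion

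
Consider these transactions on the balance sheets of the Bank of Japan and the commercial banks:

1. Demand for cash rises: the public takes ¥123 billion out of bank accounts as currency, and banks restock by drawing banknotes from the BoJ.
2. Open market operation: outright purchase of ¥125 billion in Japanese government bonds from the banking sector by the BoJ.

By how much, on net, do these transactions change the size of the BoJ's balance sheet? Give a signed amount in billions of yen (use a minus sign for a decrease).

+¥125 billion

Currency withdrawal ¥123 billion: only the composition of liabilities changes → 0.
OMO purchase (from banks) ¥125 billion: a BoJ asset is acquired → +¥125B.
Net: 0 + 125 = +¥125 billion.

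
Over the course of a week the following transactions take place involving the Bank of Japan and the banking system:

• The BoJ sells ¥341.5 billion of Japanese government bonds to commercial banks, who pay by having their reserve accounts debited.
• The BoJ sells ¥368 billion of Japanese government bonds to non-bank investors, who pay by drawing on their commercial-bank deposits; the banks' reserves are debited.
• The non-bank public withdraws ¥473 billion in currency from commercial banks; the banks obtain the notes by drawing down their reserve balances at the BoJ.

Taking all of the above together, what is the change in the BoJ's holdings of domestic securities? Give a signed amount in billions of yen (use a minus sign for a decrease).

OMO sale (to banks) ¥341.5 billion: securities removed from the BoJ's portfolio → −¥341.5B.
Asset sale (to non-banks) ¥368 billion: securities removed from the BoJ's portfolio → −¥368B.
Currency withdrawal ¥473 billion: the BoJ's securities portfolio is untouched → 0.
Net: −341.5 − 368 + 0 = -¥709.5 billion.

-¥709.5 billion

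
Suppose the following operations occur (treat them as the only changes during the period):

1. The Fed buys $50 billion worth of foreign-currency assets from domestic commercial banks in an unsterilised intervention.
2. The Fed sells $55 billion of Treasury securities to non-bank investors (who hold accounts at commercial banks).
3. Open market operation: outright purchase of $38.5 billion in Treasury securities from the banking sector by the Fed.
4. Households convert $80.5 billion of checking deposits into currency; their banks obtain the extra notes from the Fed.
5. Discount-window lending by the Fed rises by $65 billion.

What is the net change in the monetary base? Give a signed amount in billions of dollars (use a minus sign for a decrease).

FX purchase $50 billion: Fed balance sheet expands → +$50B.
Asset sale (to non-banks) $55 billion: Fed balance sheet contracts → −$55B.
OMO purchase (from banks) $38.5 billion: Fed balance sheet expands → +$38.5B.
Currency withdrawal $80.5 billion: just a shift between currency and reserves — both are base money → 0.
Discount-window loan $65 billion: Fed balance sheet expands → +$65B.
Net: 50 − 55 + 38.5 + 0 + 65 = +$98.5 billion.

+$98.5 billion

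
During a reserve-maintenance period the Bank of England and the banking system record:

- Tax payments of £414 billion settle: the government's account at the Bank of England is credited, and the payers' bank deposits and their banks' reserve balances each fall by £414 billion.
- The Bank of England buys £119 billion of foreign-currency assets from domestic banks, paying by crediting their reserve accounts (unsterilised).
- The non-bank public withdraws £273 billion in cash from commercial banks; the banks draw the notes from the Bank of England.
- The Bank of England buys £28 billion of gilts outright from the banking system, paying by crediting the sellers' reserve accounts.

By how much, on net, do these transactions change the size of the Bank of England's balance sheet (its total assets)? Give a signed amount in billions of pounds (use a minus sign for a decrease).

Government account inflow £414 billion: only the composition of liabilities changes → 0.
FX purchase £119 billion: a Bank of England asset is acquired → +£119B.
Currency withdrawal £273 billion: only the composition of liabilities changes → 0.
OMO purchase (from banks) £28 billion: a Bank of England asset is acquired → +£28B.
Net: 0 + 119 + 0 + 28 = +£147 billion.

+£147 billion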